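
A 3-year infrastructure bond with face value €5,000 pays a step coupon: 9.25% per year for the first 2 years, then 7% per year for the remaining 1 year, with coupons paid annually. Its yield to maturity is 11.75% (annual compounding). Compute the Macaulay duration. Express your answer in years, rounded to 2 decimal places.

2.74 years

Periodic yield y = 0.1175. Discount each cash flow and weight by its year:
  t   CF        PV=CF/(1+0.1175)^t    t·PV
  1       462.50       413.8702       413.8702
  2       462.50       370.3537       740.7074
  3     5,350.00     3,833.6388    11,500.9163
  Σ                  4,617.8627    12,655.4939
Price P = Σ PV = 4,617.8627.
Macaulay duration = Σ(t·PV) / P = 12,655.4939 / 4,617.8627 = 2.74055 years.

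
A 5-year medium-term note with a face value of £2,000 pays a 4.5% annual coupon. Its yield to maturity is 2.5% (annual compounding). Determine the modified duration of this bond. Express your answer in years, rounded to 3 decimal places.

Periodic yield y = 0.025. First find Macaulay duration:
  t   CF        PV=CF/(1+0.025)^t    t·PV
  1        90.00        87.8049        87.8049
  2        90.00        85.6633       171.3266
  3        90.00        83.5739       250.7218
  4        90.00        81.5356       326.1422
  5     2,090.00     1,847.2555     9,236.2773
  Σ                  2,185.8331    10,072.2728
P = 2,185.8331; Macaulay duration = 10,072.2728 / 2,185.8331 = 4.60798 years.
Modified duration = D_Mac / (1 + y) = 4.60798 / 1.025 = 4.49559 years.

4.496 years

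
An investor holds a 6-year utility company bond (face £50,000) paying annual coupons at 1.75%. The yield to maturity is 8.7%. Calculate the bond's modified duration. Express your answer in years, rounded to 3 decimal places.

5.228 years

Periodic yield y = 0.087. First find Macaulay duration:
  t   CF        PV=CF/(1+0.087)^t    t·PV
  1       875.00       804.9678       804.9678
  2       875.00       740.5408     1,481.0815
  3       875.00       681.2702     2,043.8107
  4       875.00       626.7436     2,506.9742
  5       875.00       576.5810     2,882.9050
  6    50,875.00    30,840.9081   185,045.4488
  Σ                 34,271.0115   194,765.1881
P = 34,271.0115; Macaulay duration = 194,765.1881 / 34,271.0115 = 5.68309 years.
Modified duration = D_Mac / (1 + y) = 5.68309 / 1.087 = 5.22823 years.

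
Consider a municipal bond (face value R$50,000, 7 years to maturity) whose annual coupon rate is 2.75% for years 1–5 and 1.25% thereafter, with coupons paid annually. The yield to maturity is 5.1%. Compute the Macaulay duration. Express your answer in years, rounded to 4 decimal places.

Periodic yield y = 0.051. Discount each cash flow and weight by its year:
  t   CF        PV=CF/(1+0.051)^t    t·PV
  1     1,375.00     1,308.2778     1,308.2778
  2     1,375.00     1,244.7934     2,489.5867
  3     1,375.00     1,184.3895     3,553.1685
  4     1,375.00     1,126.9167     4,507.6670
  5     1,375.00     1,072.2329     5,361.1644
  6       625.00       463.7284     2,782.3706
  7    50,625.00    35,739.2985   250,175.0896
  Σ                 42,139.6373   270,177.3246
Price P = Σ PV = 42,139.6373.
Macaulay duration = Σ(t·PV) / P = 270,177.3246 / 42,139.6373 = 6.41148 years.

6.4115 years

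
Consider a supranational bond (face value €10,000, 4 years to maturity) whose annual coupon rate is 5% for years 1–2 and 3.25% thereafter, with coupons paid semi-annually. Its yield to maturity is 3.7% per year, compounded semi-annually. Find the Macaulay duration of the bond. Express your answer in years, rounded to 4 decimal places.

Periodic yield y = 0.0185. Discount each cash flow and weight by its period:
  t   CF        PV=CF/(1+0.0185)^t    t·PV
  1       250.00       245.4590       245.4590
  2       250.00       241.0005       482.0010
  3       250.00       236.6230       709.8689
  4       250.00       232.3250       929.2998
  5       162.50       148.2683       741.3413
  6       162.50       145.5751       873.4507
  7       162.50       142.9309     1,000.5163
  8    10,162.50     8,776.3168    70,210.5344
  Σ                 10,168.4985    75,192.4716
Price P = Σ PV = 10,168.4985.
Macaulay duration = Σ(t·PV) / P = 75,192.4716 / 10,168.4985 = 7.39465 half-year periods.
In years: 7.39465 / 2 = 3.69732 years.

3.6973 years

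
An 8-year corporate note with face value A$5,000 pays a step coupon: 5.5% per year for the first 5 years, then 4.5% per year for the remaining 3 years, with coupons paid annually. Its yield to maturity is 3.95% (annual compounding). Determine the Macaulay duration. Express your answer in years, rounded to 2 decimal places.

6.75 years

Periodic yield y = 0.0395. Discount each cash flow and weight by its year:
  t   CF        PV=CF/(1+0.0395)^t    t·PV
  1       275.00       264.5503       264.5503
  2       275.00       254.4976       508.9952
  3       275.00       244.8269       734.4808
  4       275.00       235.5238       942.0950
  5       275.00       226.5741     1,132.8704
  6       225.00       178.3346     1,070.0075
  7       225.00       171.5580     1,200.9062
  8     5,225.00     3,832.5722    30,660.5776
  Σ                  5,408.4375    36,514.4831
Price P = Σ PV = 5,408.4375.
Macaulay duration = Σ(t·PV) / P = 36,514.4831 / 5,408.4375 = 6.75139 years.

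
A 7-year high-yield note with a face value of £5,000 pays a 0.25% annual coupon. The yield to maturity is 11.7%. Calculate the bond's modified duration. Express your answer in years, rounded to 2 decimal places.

6.19 years

Periodic yield y = 0.117. First find Macaulay duration:
  t   CF        PV=CF/(1+0.117)^t    t·PV
  1        12.50        11.1907        11.1907
  2        12.50        10.0185        20.0370
  3        12.50         8.9691        26.9074
  4        12.50         8.0297        32.1187
  5        12.50         7.1886        35.9430
  6        12.50         6.4356        38.6138
  7     5,012.50     2,310.3734    16,172.6137
  Σ                  2,362.2056    16,337.4243
P = 2,362.2056; Macaulay duration = 16,337.4243 / 2,362.2056 = 6.91617 years.
Modified duration = D_Mac / (1 + y) = 6.91617 / 1.117 = 6.19174 years.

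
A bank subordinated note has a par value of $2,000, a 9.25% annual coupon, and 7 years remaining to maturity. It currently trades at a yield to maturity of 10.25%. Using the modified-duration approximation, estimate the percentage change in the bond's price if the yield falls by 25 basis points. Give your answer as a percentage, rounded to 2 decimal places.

Periodic yield y = 0.1025. Modified duration first:
  t   CF        PV=CF/(1+0.1025)^t    t·PV
  1       185.00       167.8005       167.8005
  2       185.00       152.2000       304.3999
  3       185.00       138.0498       414.1495
  4       185.00       125.2153       500.8611
  5       185.00       113.5740       567.8698
  6       185.00       103.0149       618.0895
  7     2,185.00     1,103.5735     7,725.0143
  Σ                  1,903.4279    10,298.1847
P = 1,903.4279; D_Mac = 5.41034 yrs; D_mod = 5.41034/(1+0.1025) = 4.90733 yrs.
ΔP/P ≈ -D_mod · Δy = -4.90733 × (-0.0025) = +0.012268 = +1.2268%.

+1.23%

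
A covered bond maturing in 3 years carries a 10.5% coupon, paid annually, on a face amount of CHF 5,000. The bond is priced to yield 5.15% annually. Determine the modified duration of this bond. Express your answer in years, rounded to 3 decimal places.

2.608 years

Periodic yield y = 0.0515. First find Macaulay duration:
  t   CF        PV=CF/(1+0.0515)^t    t·PV
  1       525.00       499.2867       499.2867
  2       525.00       474.8328       949.6657
  3     5,525.00     4,752.3066    14,256.9198
  Σ                  5,726.4262    15,705.8722
P = 5,726.4262; Macaulay duration = 15,705.8722 / 5,726.4262 = 2.74270 years.
Modified duration = D_Mac / (1 + y) = 2.74270 / 1.0515 = 2.60837 years.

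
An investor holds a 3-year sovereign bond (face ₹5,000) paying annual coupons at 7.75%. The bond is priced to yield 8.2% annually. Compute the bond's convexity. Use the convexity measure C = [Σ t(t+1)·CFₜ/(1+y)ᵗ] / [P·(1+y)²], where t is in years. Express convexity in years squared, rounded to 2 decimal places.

With y = 0.082:
  t   CF        PV=CF/(1+0.082)^t    t·PV        t(t+1)·PV
  1       387.50       358.1331       358.1331         716.2662
  2       387.50       330.9918       661.9835       1,985.9506
  3     5,387.50     4,253.0991    12,759.2973      51,037.1890
  Σ                  4,942.2239    13,779.4139      53,739.4058
P = 4,942.2239.
Convexity = Σ t(t+1)·PV / [P·(1+y)²] = 53,739.4058 / (4,942.2239 × 1.170724) = 9.28787.

9.29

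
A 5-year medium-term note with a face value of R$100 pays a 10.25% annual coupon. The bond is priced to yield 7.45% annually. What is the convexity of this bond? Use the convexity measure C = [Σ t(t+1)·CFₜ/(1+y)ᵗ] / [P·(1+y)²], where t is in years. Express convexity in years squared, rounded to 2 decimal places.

With y = 0.0745:
  t   CF        PV=CF/(1+0.0745)^t    t·PV        t(t+1)·PV
  1        10.25         9.5393         9.5393          19.0786
  2        10.25         8.8779        17.7558          53.2675
  3        10.25         8.2624        24.7871          99.1484
  4        10.25         7.6895        30.7580         153.7900
  5       110.25        76.9744       384.8722       2,309.2330
  Σ                    111.3435       467.7124       2,634.5176
P = 111.3435.
Convexity = Σ t(t+1)·PV / [P·(1+y)²] = 2,634.5176 / (111.3435 × 1.154550) = 20.49384.

20.49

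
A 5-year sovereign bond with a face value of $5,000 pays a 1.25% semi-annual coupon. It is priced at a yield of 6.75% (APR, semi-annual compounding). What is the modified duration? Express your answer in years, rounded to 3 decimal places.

Periodic yield y = 0.03375. First find Macaulay duration:
  t   CF        PV=CF/(1+0.03375)^t    t·PV
  1        31.25        30.2297        30.2297
  2        31.25        29.2428        58.4856
  3        31.25        28.2881        84.8642
  4        31.25        27.3645       109.4581
  5        31.25        26.4711       132.3556
  6        31.25        25.6069       153.6414
  7        31.25        24.7709       173.3961
  8        31.25        23.9622       191.6972
  9        31.25        23.1798       208.6185
  10    5,031.25     3,610.1120    36,101.1197
  Σ                  3,849.2280    37,243.8662
P = 3,849.2280; Macaulay duration = 37,243.8662 / 3,849.2280 = 9.67567 half-year periods = 4.83784 years.
Modified duration = D_Mac / (1 + y) = 4.83784 / 1.03375 = 4.67989 years.

4.680 years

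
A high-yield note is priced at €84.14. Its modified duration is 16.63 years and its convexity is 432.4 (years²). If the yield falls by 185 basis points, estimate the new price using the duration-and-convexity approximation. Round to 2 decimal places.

€116.25

Duration effect: -D_mod·Δy = -16.63 × (-0.0185) = +0.307655
Convexity effect: ½·C·(Δy)² = 0.5 × 432.4 × (-0.0185)² = +0.07399445
ΔP/P ≈ +0.307655 + 0.07399445 = +0.38164945
New price ≈ 84.14 × (1 + 0.38164945) = 116.251984723.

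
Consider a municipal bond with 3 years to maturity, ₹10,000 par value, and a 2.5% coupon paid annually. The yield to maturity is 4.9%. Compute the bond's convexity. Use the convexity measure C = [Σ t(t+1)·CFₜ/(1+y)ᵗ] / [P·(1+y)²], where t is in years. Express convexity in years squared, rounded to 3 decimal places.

With y = 0.049:
  t   CF        PV=CF/(1+0.049)^t    t·PV        t(t+1)·PV
  1       250.00       238.3222       238.3222         476.6444
  2       250.00       227.1899       454.3798       1,363.1394
  3    10,250.00     8,879.6817    26,639.0452     106,556.1810
  Σ                  9,345.1939    27,331.7473     108,395.9649
P = 9,345.1939.
Convexity = Σ t(t+1)·PV / [P·(1+y)²] = 108,395.9649 / (9,345.1939 × 1.100401) = 10.54081.

10.541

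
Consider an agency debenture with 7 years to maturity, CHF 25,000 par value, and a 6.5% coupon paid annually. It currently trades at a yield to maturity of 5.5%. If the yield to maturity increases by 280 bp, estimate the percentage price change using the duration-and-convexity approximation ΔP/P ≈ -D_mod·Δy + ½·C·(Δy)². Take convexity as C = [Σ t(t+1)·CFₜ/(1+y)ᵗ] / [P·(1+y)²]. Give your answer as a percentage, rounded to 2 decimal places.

With y = 0.055:
  t   CF        PV=CF/(1+0.055)^t    t·PV        t(t+1)·PV
  1     1,625.00     1,540.2844     1,540.2844       3,080.5687
  2     1,625.00     1,459.9852     2,919.9704       8,759.9111
  3     1,625.00     1,383.8722     4,151.6166      16,606.4665
  4     1,625.00     1,311.7272     5,246.9088      26,234.5442
  5     1,625.00     1,243.3433     6,216.7166      37,300.2997
  6     1,625.00     1,178.5245     7,071.1469      49,498.0281
  7    26,625.00    18,303.0050   128,121.0352   1,024,968.2816
  Σ                 26,420.7418   155,267.6788   1,166,448.0998
P = 26,420.7418; D_Mac = 5.87673 yrs; D_mod = 5.57036 yrs; C = 39.66573.
Duration effect: -5.57036 × (+0.028) = -0.155970
Convexity effect: 0.5 × 39.66573 × (0.028)² = +0.0155490
ΔP/P ≈ -0.155970 + 0.0155490 = -0.140421 = -14.0421%.

-14.04%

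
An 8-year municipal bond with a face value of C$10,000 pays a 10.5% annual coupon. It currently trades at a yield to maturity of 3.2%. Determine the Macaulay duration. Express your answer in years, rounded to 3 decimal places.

Periodic yield y = 0.032. Discount each cash flow and weight by its year:
  t   CF        PV=CF/(1+0.032)^t    t·PV
  1     1,050.00     1,017.4419     1,017.4419
  2     1,050.00       985.8933     1,971.7866
  3     1,050.00       955.3229     2,865.9688
  4     1,050.00       925.7005     3,702.8021
  5     1,050.00       896.9966     4,484.9832
  6     1,050.00       869.1828     5,215.0967
  7     1,050.00       842.2314     5,895.6197
  8    11,050.00     8,588.6459    68,709.1675
  Σ                 15,081.4153    93,862.8664
Price P = Σ PV = 15,081.4153.
Macaulay duration = Σ(t·PV) / P = 93,862.8664 / 15,081.4153 = 6.22374 years.

6.224 years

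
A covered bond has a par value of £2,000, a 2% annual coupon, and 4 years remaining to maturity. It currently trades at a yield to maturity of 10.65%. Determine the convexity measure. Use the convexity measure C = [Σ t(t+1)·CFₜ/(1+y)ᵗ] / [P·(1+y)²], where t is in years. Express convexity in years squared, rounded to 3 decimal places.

With y = 0.1065:
  t   CF        PV=CF/(1+0.1065)^t    t·PV        t(t+1)·PV
  1        40.00        36.1500        36.1500          72.3000
  2        40.00        32.6706        65.3412         196.0236
  3        40.00        29.5261        88.5782         354.3129
  4     2,040.00     1,360.8946     5,443.5784      27,217.8922
  Σ                  1,459.2413     5,633.6479      27,840.5288
P = 1,459.2413.
Convexity = Σ t(t+1)·PV / [P·(1+y)²] = 27,840.5288 / (1,459.2413 × 1.224342) = 15.58287.

15.583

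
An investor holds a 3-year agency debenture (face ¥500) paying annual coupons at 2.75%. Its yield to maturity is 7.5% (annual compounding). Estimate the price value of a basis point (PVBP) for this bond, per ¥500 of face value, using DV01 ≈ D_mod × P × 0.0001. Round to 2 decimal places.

¥0.12

Periodic yield y = 0.075.
  t   CF        PV=CF/(1+0.075)^t    t·PV
  1        13.75        12.7907        12.7907
  2        13.75        11.8983        23.7966
  3       513.75       413.5485     1,240.6455
  Σ                    438.2375     1,277.2328
P = 438.2375; D_Mac = 2.91448 yrs; D_mod = 2.71114 yrs.
DV01 ≈ 2.71114 × 438.2375 × 0.0001 = 0.118812.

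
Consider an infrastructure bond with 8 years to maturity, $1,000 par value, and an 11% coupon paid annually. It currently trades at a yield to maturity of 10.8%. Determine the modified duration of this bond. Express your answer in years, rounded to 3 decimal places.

5.167 years

Periodic yield y = 0.108. First find Macaulay duration:
  t   CF        PV=CF/(1+0.108)^t    t·PV
  1       110.00        99.2780        99.2780
  2       110.00        89.6011       179.2021
  3       110.00        80.8674       242.6022
  4       110.00        72.9850       291.9400
  5       110.00        65.8709       329.3547
  6       110.00        59.4503       356.7019
  7       110.00        53.6555       375.5886
  8     1,110.00       488.6579     3,909.2629
  Σ                  1,010.3661     5,783.9304
P = 1,010.3661; Macaulay duration = 5,783.9304 / 1,010.3661 = 5.72459 years.
Modified duration = D_Mac / (1 + y) = 5.72459 / 1.108 = 5.16660 years.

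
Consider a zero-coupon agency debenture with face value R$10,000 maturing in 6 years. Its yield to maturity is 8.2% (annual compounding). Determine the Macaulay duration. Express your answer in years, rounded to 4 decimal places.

A zero-coupon bond has a single cash flow at maturity, so its Macaulay duration equals its maturity: 6 years.

6.0000 years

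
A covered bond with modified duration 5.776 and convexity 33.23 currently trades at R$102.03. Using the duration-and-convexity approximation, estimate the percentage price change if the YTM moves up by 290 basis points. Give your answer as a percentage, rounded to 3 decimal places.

-15.353%

Duration effect: -D_mod·Δy = -5.776 × (+0.029) = -0.167504
Convexity effect: ½·C·(Δy)² = 0.5 × 33.23 × (0.029)² = +0.013973215
ΔP/P ≈ -0.167504 + 0.013973215 = -0.153530785
= -15.3530785%.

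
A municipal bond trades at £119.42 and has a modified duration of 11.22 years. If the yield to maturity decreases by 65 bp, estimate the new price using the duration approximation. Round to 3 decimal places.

Duration approximation: ΔP/P ≈ -D_mod · Δy = -11.22 × (-0.0065) = +0.072930.
New price ≈ 119.42 × (1 + 0.072930) = 128.1293006.

£128.129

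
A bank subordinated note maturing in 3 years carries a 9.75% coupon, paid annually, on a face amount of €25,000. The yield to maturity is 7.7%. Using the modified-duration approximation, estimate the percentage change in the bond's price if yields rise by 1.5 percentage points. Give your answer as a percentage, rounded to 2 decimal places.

Periodic yield y = 0.077. Modified duration first:
  t   CF        PV=CF/(1+0.077)^t    t·PV
  1     2,437.50     2,263.2312     2,263.2312
  2     2,437.50     2,101.4217     4,202.8434
  3    27,437.50    21,963.2916    65,889.8748
  Σ                 26,327.9445    72,355.9495
P = 26,327.9445; D_Mac = 2.74826 yrs; D_mod = 2.74826/(1+0.077) = 2.55177 yrs.
ΔP/P ≈ -D_mod · Δy = -2.55177 × (+0.015) = -0.038277 = -3.8277%.

-3.83%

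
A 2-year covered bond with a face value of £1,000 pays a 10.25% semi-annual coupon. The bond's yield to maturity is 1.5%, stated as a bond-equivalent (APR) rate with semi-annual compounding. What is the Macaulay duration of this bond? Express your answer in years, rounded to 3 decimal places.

Periodic yield y = 0.0075. Discount each cash flow and weight by its period:
  t   CF        PV=CF/(1+0.0075)^t    t·PV
  1        51.25        50.8685        50.8685
  2        51.25        50.4898       100.9796
  3        51.25        50.1140       150.3419
  4     1,051.25     1,020.2951     4,081.1803
  Σ                  1,171.7673     4,383.3703
Price P = Σ PV = 1,171.7673.
Macaulay duration = Σ(t·PV) / P = 4,383.3703 / 1,171.7673 = 3.74082 half-year periods.
In years: 3.74082 / 2 = 1.87041 years.

1.870 years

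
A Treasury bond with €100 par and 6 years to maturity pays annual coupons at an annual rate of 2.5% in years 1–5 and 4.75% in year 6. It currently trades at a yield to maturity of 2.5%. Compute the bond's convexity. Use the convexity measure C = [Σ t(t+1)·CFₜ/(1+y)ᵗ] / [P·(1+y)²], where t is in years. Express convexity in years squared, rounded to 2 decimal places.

With y = 0.025:
  t   CF        PV=CF/(1+0.025)^t    t·PV        t(t+1)·PV
  1         2.50         2.4390         2.4390           4.8780
  2         2.50         2.3795         4.7591          14.2772
  3         2.50         2.3215         6.9645          27.8580
  4         2.50         2.2649         9.0595          45.2975
  5         2.50         2.2096        11.0482          66.2891
  6       104.75        90.3256       541.9536       3,793.6751
  Σ                    101.9402       576.2239       3,952.2749
P = 101.9402.
Convexity = Σ t(t+1)·PV / [P·(1+y)²] = 3,952.2749 / (101.9402 × 1.050625) = 36.90235.

36.90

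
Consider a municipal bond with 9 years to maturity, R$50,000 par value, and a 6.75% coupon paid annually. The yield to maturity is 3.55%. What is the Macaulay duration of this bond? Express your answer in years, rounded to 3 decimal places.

Periodic yield y = 0.0355. Discount each cash flow and weight by its year:
  t   CF        PV=CF/(1+0.0355)^t    t·PV
  1     3,375.00     3,259.2950     3,259.2950
  2     3,375.00     3,147.5568     6,295.1135
  3     3,375.00     3,039.6492     9,118.9476
  4     3,375.00     2,935.4411    11,741.7642
  5     3,375.00     2,834.8055    14,174.0273
  6     3,375.00     2,737.6200    16,425.7197
  7     3,375.00     2,643.7663    18,506.3638
  8     3,375.00     2,553.1301    20,425.0411
  9    53,375.00    38,993.0278   350,937.2499
  Σ                 62,144.2916   450,883.5222
Price P = Σ PV = 62,144.2916.
Macaulay duration = Σ(t·PV) / P = 450,883.5222 / 62,144.2916 = 7.25543 years.

7.255 years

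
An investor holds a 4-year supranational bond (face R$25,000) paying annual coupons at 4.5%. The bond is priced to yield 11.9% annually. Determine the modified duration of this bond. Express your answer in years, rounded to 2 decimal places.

3.32 years

Periodic yield y = 0.119. First find Macaulay duration:
  t   CF        PV=CF/(1+0.119)^t    t·PV
  1     1,125.00     1,005.3619     1,005.3619
  2     1,125.00       898.4468     1,796.8935
  3     1,125.00       802.9015     2,408.7045
  4    26,125.00    16,662.3385    66,649.3540
  Σ                 19,369.0487    71,860.3139
P = 19,369.0487; Macaulay duration = 71,860.3139 / 19,369.0487 = 3.71006 years.
Modified duration = D_Mac / (1 + y) = 3.71006 / 1.119 = 3.31551 years.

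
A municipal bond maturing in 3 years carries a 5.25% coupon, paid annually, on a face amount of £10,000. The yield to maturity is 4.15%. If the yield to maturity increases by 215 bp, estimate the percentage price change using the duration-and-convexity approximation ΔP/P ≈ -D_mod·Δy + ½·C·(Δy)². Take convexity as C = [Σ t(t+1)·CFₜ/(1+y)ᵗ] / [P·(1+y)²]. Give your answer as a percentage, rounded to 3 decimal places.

-5.655%

With y = 0.0415:
  t   CF        PV=CF/(1+0.0415)^t    t·PV        t(t+1)·PV
  1       525.00       504.0807       504.0807       1,008.1613
  2       525.00       483.9949       967.9897       2,903.9692
  3    10,525.00     9,316.3175    27,948.9526     111,795.8102
  Σ                 10,304.3930    29,421.0229     115,707.9407
P = 10,304.3930; D_Mac = 2.85519 yrs; D_mod = 2.74142 yrs; C = 10.35195.
Duration effect: -2.74142 × (+0.0215) = -0.058941
Convexity effect: 0.5 × 10.35195 × (0.0215)² = +0.0023926
ΔP/P ≈ -0.058941 + 0.0023926 = -0.056548 = -5.6548%.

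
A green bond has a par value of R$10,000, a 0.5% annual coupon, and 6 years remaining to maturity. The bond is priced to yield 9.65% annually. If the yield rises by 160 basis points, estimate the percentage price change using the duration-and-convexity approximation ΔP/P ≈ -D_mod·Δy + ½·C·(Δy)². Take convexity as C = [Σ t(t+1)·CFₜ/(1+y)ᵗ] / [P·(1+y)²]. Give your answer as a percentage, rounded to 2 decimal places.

-8.17%

With y = 0.0965:
  t   CF        PV=CF/(1+0.0965)^t    t·PV        t(t+1)·PV
  1        50.00        45.5996        45.5996          91.1993
  2        50.00        41.5865        83.1731         249.5192
  3        50.00        37.9266       113.7798         455.1194
  4        50.00        34.5888       138.3552         691.7759
  5        50.00        31.5447       157.7237         946.3419
  6    10,050.00     5,782.4814    34,694.8885     242,864.2195
  Σ                  5,973.7277    35,233.5199     245,298.1752
P = 5,973.7277; D_Mac = 5.89808 yrs; D_mod = 5.37901 yrs; C = 34.15322.
Duration effect: -5.37901 × (+0.016) = -0.086064
Convexity effect: 0.5 × 34.15322 × (0.016)² = +0.0043716
ΔP/P ≈ -0.086064 + 0.0043716 = -0.081692 = -8.1692%.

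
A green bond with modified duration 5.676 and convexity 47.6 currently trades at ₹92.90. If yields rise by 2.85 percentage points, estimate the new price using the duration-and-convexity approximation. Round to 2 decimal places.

₹79.67

Duration effect: -D_mod·Δy = -5.676 × (+0.0285) = -0.161766
Convexity effect: ½·C·(Δy)² = 0.5 × 47.6 × (0.0285)² = +0.01933155
ΔP/P ≈ -0.161766 + 0.01933155 = -0.14243445
New price ≈ 92.90 × (1 - 0.14243445) = 79.667839595.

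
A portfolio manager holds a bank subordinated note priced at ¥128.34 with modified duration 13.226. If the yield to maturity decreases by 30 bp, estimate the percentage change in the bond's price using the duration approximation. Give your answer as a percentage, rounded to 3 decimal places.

Duration approximation: ΔP/P ≈ -D_mod · Δy = -13.226 × (-0.003) = +0.039678.
As a percentage: +3.9678%.

+3.968%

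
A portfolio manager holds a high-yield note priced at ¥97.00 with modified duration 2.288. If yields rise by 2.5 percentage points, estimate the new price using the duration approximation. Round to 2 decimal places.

¥91.45

Duration approximation: ΔP/P ≈ -D_mod · Δy = -2.288 × (+0.025) = -0.057200.
New price ≈ 97.00 × (1 - 0.057200) = 91.45160.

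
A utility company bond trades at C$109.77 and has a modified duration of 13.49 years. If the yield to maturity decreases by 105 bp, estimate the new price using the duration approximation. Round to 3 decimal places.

C$125.318

Duration approximation: ΔP/P ≈ -D_mod · Δy = -13.49 × (-0.0105) = +0.141645.
New price ≈ 109.77 × (1 + 0.141645) = 125.31837165.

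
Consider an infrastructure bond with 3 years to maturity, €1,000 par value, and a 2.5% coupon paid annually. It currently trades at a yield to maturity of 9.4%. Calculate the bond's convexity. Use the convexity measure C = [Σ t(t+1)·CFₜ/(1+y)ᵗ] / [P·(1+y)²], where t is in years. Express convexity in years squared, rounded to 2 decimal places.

9.67

With y = 0.094:
  t   CF        PV=CF/(1+0.094)^t    t·PV        t(t+1)·PV
  1        25.00        22.8519        22.8519          45.7038
  2        25.00        20.8884        41.7768         125.3305
  3     1,025.00       782.8380     2,348.5140       9,394.0560
  Σ                    826.5783     2,413.1427       9,565.0903
P = 826.5783.
Convexity = Σ t(t+1)·PV / [P·(1+y)²] = 9,565.0903 / (826.5783 × 1.196836) = 9.66875.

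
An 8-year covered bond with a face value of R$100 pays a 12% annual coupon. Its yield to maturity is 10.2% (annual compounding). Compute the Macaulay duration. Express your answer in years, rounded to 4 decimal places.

5.6763 years

Periodic yield y = 0.102. Discount each cash flow and weight by its year:
  t   CF        PV=CF/(1+0.102)^t    t·PV
  1        12.00        10.8893        10.8893
  2        12.00         9.8814        19.7628
  3        12.00         8.9668        26.9003
  4        12.00         8.1368        32.5473
  5        12.00         7.3837        36.9184
  6        12.00         6.7003        40.2016
  7        12.00         6.0801        42.5606
  8       112.00        51.4950       411.9602
  Σ                    109.5333       621.7405
Price P = Σ PV = 109.5333.
Macaulay duration = Σ(t·PV) / P = 621.7405 / 109.5333 = 5.67627 years.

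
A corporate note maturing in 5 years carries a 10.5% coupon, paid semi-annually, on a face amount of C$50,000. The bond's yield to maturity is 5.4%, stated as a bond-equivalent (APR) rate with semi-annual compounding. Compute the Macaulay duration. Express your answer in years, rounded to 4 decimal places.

Periodic yield y = 0.027. Discount each cash flow and weight by its period:
  t   CF        PV=CF/(1+0.027)^t    t·PV
  1     2,625.00     2,555.9883     2,555.9883
  2     2,625.00     2,488.7910     4,977.5819
  3     2,625.00     2,423.3602     7,270.0807
  4     2,625.00     2,359.6497     9,438.5988
  5     2,625.00     2,297.6141    11,488.0706
  6     2,625.00     2,237.2095    13,423.2567
  7     2,625.00     2,178.3928    15,248.7499
  8     2,625.00     2,121.1225    16,968.9803
  9     2,625.00     2,065.3579    18,588.2209
  10   52,625.00    40,316.9503   403,169.5026
  Σ                 61,044.4363   503,129.0307
Price P = Σ PV = 61,044.4363.
Macaulay duration = Σ(t·PV) / P = 503,129.0307 / 61,044.4363 = 8.24201 half-year periods.
In years: 8.24201 / 2 = 4.12101 years.

4.1210 years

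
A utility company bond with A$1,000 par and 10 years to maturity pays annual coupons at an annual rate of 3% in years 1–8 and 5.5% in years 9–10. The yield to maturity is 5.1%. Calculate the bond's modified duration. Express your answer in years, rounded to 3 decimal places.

Periodic yield y = 0.051. First find Macaulay duration:
  t   CF        PV=CF/(1+0.051)^t    t·PV
  1        30.00        28.5442        28.5442
  2        30.00        27.1591        54.3183
  3        30.00        25.8412        77.5237
  4        30.00        24.5873        98.3491
  5        30.00        23.3942       116.9709
  6        30.00        22.2590       133.5538
  7        30.00        21.1788       148.2519
  8        30.00        20.1511       161.2091
  9        55.00        35.1510       316.3594
  10    1,055.00       641.5423     6,415.4230
  Σ                    869.8083     7,550.5034
P = 869.8083; Macaulay duration = 7,550.5034 / 869.8083 = 8.68065 years.
Modified duration = D_Mac / (1 + y) = 8.68065 / 1.051 = 8.25942 years.

8.259 years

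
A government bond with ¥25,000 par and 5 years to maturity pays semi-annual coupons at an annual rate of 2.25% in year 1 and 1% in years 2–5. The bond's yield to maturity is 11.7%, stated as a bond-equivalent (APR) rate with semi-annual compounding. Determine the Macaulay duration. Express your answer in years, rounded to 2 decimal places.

4.77 years

Periodic yield y = 0.0585. Discount each cash flow and weight by its period:
  t   CF        PV=CF/(1+0.0585)^t    t·PV
  1       281.25       265.7062       265.7062
  2       281.25       251.0214       502.0429
  3       125.00       105.3992       316.1977
  4       125.00        99.5741       398.2966
  5       125.00        94.0710       470.3549
  6       125.00        88.8720       533.2319
  7       125.00        83.9603       587.7221
  8       125.00        79.3201       634.5606
  9       125.00        74.9363       674.4267
  10   25,125.00    14,229.7558   142,297.5579
  Σ                 15,372.6164   146,680.0974
Price P = Σ PV = 15,372.6164.
Macaulay duration = Σ(t·PV) / P = 146,680.0974 / 15,372.6164 = 9.54165 half-year periods.
In years: 9.54165 / 2 = 4.77082 years.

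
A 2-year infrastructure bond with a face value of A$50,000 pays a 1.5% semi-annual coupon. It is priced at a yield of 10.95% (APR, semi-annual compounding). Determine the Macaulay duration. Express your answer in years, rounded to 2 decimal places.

1.98 years

Periodic yield y = 0.05475. Discount each cash flow and weight by its period:
  t   CF        PV=CF/(1+0.05475)^t    t·PV
  1       375.00       355.5345       355.5345
  2       375.00       337.0794       674.1588
  3       375.00       319.5823       958.7468
  4    50,375.00    40,702.1099   162,808.4397
  Σ                 41,714.3061   164,796.8798
Price P = Σ PV = 41,714.3061.
Macaulay duration = Σ(t·PV) / P = 164,796.8798 / 41,714.3061 = 3.95061 half-year periods.
In years: 3.95061 / 2 = 1.97530 years.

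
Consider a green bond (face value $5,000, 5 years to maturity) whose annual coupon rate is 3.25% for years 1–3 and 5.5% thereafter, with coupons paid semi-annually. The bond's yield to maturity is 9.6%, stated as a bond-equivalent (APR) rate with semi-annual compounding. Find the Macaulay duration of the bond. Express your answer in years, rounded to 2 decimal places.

Periodic yield y = 0.048. Discount each cash flow and weight by its period:
  t   CF        PV=CF/(1+0.048)^t    t·PV
  1        81.25        77.5286        77.5286
  2        81.25        73.9777       147.9554
  3        81.25        70.5894       211.7682
  4        81.25        67.3563       269.4252
  5        81.25        64.2713       321.3564
  6        81.25        61.3276       367.9653
  7       137.50        99.0316       693.2211
  8       137.50        94.4958       755.9663
  9       137.50        90.1677       811.5096
  10    5,137.50     3,214.6893    32,146.8933
  Σ                  3,913.4353    35,803.5894
Price P = Σ PV = 3,913.4353.
Macaulay duration = Σ(t·PV) / P = 35,803.5894 / 3,913.4353 = 9.14889 half-year periods.
In years: 9.14889 / 2 = 4.57445 years.

4.57 years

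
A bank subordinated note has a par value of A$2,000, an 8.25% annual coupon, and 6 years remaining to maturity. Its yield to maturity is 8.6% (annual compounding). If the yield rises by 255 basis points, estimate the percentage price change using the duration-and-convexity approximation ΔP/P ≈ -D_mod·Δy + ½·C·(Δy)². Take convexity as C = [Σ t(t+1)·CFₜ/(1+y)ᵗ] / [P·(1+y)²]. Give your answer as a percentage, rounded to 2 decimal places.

With y = 0.086:
  t   CF        PV=CF/(1+0.086)^t    t·PV        t(t+1)·PV
  1       165.00       151.9337       151.9337         303.8674
  2       165.00       139.9021       279.8042         839.4127
  3       165.00       128.8233       386.4699       1,545.8798
  4       165.00       118.6218       474.4873       2,372.4367
  5       165.00       109.2282       546.1411       3,276.8463
  6     2,165.00     1,319.7113     7,918.2681      55,427.8764
  Σ                  1,968.2205     9,757.1043      63,766.3193
P = 1,968.2205; D_Mac = 4.95732 yrs; D_mod = 4.56475 yrs; C = 27.46995.
Duration effect: -4.56475 × (+0.0255) = -0.116401
Convexity effect: 0.5 × 27.46995 × (0.0255)² = +0.0089312
ΔP/P ≈ -0.116401 + 0.0089312 = -0.107470 = -10.7470%.

-10.75%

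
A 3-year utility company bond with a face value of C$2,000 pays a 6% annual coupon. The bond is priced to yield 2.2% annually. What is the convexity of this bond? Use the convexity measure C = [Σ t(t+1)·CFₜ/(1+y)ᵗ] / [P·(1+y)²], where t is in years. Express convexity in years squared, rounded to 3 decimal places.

10.685

With y = 0.022:
  t   CF        PV=CF/(1+0.022)^t    t·PV        t(t+1)·PV
  1       120.00       117.4168       117.4168         234.8337
  2       120.00       114.8893       229.7785         689.3356
  3     2,120.00     1,986.0180     5,958.0539      23,832.2156
  Σ                  2,218.3241     6,305.2493      24,756.3849
P = 2,218.3241.
Convexity = Σ t(t+1)·PV / [P·(1+y)²] = 24,756.3849 / (2,218.3241 × 1.044484) = 10.68465.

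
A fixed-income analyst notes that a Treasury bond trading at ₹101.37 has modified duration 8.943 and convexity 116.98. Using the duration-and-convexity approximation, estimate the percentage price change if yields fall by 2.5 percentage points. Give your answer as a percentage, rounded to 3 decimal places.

Duration effect: -D_mod·Δy = -8.943 × (-0.025) = +0.223575
Convexity effect: ½·C·(Δy)² = 0.5 × 116.98 × (-0.025)² = +0.03655625
ΔP/P ≈ +0.223575 + 0.03655625 = +0.26013125
= +26.013125%.

+26.013%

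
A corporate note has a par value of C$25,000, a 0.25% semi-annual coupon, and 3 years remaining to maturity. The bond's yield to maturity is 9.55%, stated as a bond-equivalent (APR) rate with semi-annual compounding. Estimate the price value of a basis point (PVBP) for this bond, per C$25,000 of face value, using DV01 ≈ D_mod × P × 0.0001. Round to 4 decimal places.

Periodic yield y = 0.04775.
  t   CF        PV=CF/(1+0.04775)^t    t·PV
  1        31.25        29.8258        29.8258
  2        31.25        28.4665        56.9331
  3        31.25        27.1692        81.5076
  4        31.25        25.9310       103.7240
  5        31.25        24.7492       123.7461
  6    25,031.25    18,920.6704   113,524.0225
  Σ                 19,056.8122   113,919.7592
P = 19,056.8122; D_Mac = 5.97790 half-year periods = 2.98895 yrs; D_mod = 2.85273 yrs.
DV01 ≈ 2.85273 × 19,056.8122 × 0.0001 = 5.436400.

C$5.4364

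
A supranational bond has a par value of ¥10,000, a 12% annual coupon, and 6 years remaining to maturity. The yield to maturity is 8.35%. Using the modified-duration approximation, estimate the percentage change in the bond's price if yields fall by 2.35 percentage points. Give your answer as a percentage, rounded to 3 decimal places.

+10.225%

Periodic yield y = 0.0835. Modified duration first:
  t   CF        PV=CF/(1+0.0835)^t    t·PV
  1     1,200.00     1,107.5219     1,107.5219
  2     1,200.00     1,022.1707     2,044.3413
  3     1,200.00       943.3970     2,830.1911
  4     1,200.00       870.6941     3,482.7763
  5     1,200.00       803.5940     4,017.9698
  6    11,200.00     6,922.2061    41,533.2369
  Σ                 11,669.5838    55,016.0373
P = 11,669.5838; D_Mac = 4.71448 yrs; D_mod = 4.71448/(1+0.0835) = 4.35116 yrs.
ΔP/P ≈ -D_mod · Δy = -4.35116 × (-0.0235) = +0.102252 = +10.2252%.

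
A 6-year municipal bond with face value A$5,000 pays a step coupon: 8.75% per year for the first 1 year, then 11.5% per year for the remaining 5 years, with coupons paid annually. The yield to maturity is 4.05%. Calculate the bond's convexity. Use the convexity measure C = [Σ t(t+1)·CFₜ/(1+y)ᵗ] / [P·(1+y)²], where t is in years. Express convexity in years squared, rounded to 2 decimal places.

29.62

With y = 0.0405:
  t   CF        PV=CF/(1+0.0405)^t    t·PV        t(t+1)·PV
  1       437.50       420.4709       420.4709         840.9419
  2       575.00       531.1090     1,062.2180       3,186.6541
  3       575.00       510.4363     1,531.3090       6,125.2362
  4       575.00       490.5683     1,962.2733       9,811.3666
  5       575.00       471.4736     2,357.3682      14,144.2094
  6     5,575.00     4,393.3152    26,359.8913     184,519.2390
  Σ                  6,817.3735    33,693.5308     218,627.6471
P = 6,817.3735.
Convexity = Σ t(t+1)·PV / [P·(1+y)²] = 218,627.6471 / (6,817.3735 × 1.082640) = 29.62128.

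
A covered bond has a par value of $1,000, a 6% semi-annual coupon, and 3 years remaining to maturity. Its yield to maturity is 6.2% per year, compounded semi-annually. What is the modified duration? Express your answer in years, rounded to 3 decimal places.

Periodic yield y = 0.031. First find Macaulay duration:
  t   CF        PV=CF/(1+0.031)^t    t·PV
  1        30.00        29.0980        29.0980
  2        30.00        28.2230        56.4461
  3        30.00        27.3744        82.1233
  4        30.00        26.5513       106.2054
  5        30.00        25.7530       128.7650
  6     1,030.00       857.6009     5,145.6055
  Σ                    994.6007     5,548.2433
P = 994.6007; Macaulay duration = 5,548.2433 / 994.6007 = 5.57836 half-year periods = 2.78918 years.
Modified duration = D_Mac / (1 + y) = 2.78918 / 1.031 = 2.70532 years.

2.705 years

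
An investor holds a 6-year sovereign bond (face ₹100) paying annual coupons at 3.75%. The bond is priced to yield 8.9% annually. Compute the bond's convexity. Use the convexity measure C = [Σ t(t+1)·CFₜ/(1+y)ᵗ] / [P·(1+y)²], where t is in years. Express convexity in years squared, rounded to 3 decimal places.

30.732

With y = 0.089:
  t   CF        PV=CF/(1+0.089)^t    t·PV        t(t+1)·PV
  1         3.75         3.4435         3.4435           6.8871
  2         3.75         3.1621         6.3242          18.9726
  3         3.75         2.9037         8.7110          34.8441
  4         3.75         2.6664        10.6655          53.3273
  5         3.75         2.4485        12.2423          73.4536
  6       103.75        62.2044       373.2262       2,612.5831
  Σ                     76.8285       414.6126       2,800.0678
P = 76.8285.
Convexity = Σ t(t+1)·PV / [P·(1+y)²] = 2,800.0678 / (76.8285 × 1.185921) = 30.73198.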